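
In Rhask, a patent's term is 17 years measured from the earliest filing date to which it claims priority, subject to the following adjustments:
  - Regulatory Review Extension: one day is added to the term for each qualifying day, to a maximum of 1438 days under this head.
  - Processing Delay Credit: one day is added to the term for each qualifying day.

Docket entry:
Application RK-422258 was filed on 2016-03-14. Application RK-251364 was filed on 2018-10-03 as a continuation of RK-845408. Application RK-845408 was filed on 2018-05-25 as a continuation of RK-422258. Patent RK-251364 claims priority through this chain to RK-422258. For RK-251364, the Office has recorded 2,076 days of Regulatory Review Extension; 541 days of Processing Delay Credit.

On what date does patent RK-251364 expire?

Earliest priority filing: 14 March 2016.
Base term: 14 March 2016 + 17 years → 14 March 2033.
Regulatory Review Extension: 2076 days claimed exceeds the 1438-day cap, so +1438 days → 19 February 2037.
Processing Delay Credit: +541 days → 14 August 2038.

2038-08-14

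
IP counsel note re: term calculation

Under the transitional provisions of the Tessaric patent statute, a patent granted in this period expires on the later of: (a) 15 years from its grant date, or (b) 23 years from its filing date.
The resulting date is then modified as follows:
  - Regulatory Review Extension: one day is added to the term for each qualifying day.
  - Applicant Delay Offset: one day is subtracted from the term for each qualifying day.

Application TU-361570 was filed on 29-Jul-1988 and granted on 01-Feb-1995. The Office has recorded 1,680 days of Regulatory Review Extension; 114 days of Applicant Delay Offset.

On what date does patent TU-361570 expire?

2015-11-11

(a) grant + 15 years → 1 February 2010.
(b) filing + 23 years → 29 July 2011.
Later of the two: 29 July 2011.
Regulatory Review Extension: +1680 days → 4 March 2016.
Applicant Delay Offset: −114 days → 11 November 2015.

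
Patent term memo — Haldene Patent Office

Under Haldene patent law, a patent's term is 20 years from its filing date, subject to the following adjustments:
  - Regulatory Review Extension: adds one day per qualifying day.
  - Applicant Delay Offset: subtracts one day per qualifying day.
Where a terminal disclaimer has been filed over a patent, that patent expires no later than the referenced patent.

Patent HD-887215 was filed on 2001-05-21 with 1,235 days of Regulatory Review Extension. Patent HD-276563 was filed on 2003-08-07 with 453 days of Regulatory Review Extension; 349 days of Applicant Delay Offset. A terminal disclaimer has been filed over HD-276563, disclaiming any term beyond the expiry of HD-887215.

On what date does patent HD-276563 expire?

Natural term of HD-276563:
  Base: filing + 20 years → 7 August 2023.
  Regulatory Review Extension: +453 days → 2 November 2024.
  Applicant Delay Offset: −349 days → 19 November 2023.
Expiry of referenced patent HD-887215:
  Base: filing + 20 years → 21 May 2021.
  Regulatory Review Extension: +1235 days → 7 October 2024.
Terminal disclaimer: HD-276563 expires on the earlier of 19 November 2023 and 7 October 2024.

November 19, 2023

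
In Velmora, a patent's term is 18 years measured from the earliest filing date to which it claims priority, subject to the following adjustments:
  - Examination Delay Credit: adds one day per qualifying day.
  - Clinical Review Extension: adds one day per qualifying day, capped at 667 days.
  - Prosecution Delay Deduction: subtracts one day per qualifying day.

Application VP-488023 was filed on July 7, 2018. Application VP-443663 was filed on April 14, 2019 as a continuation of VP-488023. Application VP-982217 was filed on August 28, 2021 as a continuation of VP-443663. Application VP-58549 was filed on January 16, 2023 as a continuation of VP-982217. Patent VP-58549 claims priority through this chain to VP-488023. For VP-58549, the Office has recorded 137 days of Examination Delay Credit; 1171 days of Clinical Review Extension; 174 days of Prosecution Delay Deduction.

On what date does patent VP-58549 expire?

2038-03-29

Earliest priority filing: 7 July 2018.
Base term: 7 July 2018 + 18 years → 7 July 2036.
Examination Delay Credit: +137 days → 21 November 2036.
Clinical Review Extension: 1171 days claimed exceeds the 667-day cap, so +667 days → 19 September 2038.
Prosecution Delay Deduction: −174 days → 29 March 2038.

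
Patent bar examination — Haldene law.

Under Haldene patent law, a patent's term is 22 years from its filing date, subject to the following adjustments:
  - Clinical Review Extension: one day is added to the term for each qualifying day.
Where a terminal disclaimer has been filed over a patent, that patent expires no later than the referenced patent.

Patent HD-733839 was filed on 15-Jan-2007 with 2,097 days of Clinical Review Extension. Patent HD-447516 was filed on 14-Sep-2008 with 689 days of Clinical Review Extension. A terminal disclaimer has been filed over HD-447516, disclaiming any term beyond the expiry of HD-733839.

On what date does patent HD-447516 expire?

2032-08-03

Natural term of HD-447516:
  Base: filing + 22 years → 14 September 2030.
  Clinical Review Extension: +689 days → 3 August 2032.
Expiry of referenced patent HD-733839:
  Base: filing + 22 years → 15 January 2029.
  Clinical Review Extension: +2097 days → 13 October 2034.
Terminal disclaimer: HD-447516 expires on the earlier of 3 August 2032 and 13 October 2034.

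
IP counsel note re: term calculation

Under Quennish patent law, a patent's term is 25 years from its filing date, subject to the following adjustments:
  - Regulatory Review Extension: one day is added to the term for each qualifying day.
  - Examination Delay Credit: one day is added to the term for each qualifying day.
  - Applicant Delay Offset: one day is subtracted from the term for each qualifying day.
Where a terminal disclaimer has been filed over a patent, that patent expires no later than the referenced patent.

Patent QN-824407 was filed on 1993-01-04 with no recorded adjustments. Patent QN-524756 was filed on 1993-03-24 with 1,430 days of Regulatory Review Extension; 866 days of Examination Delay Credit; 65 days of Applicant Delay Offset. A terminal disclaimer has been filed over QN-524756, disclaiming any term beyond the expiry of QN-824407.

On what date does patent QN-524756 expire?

2018-01-04

Natural term of QN-524756:
  Base: filing + 25 years → 24 March 2018.
  Regulatory Review Extension: +1430 days → 21 February 2022.
  Examination Delay Credit: +866 days → 6 July 2024.
  Applicant Delay Offset: −65 days → 2 May 2024.
Expiry of referenced patent QN-824407:
  Base: filing + 25 years → 4 January 2018.
Terminal disclaimer: QN-524756 expires on the earlier of 2 May 2024 and 4 January 2018.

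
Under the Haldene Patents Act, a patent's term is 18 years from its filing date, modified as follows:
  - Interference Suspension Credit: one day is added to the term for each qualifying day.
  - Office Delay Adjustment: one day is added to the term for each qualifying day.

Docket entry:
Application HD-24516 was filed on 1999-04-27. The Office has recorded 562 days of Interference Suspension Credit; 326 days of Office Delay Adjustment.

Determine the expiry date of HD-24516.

Base term: filing date + 18 years → 27 April 2017.
Interference Suspension Credit: +562 days → 10 November 2018.
Office Delay Adjustment: +326 days → 2 October 2019.

2019-10-02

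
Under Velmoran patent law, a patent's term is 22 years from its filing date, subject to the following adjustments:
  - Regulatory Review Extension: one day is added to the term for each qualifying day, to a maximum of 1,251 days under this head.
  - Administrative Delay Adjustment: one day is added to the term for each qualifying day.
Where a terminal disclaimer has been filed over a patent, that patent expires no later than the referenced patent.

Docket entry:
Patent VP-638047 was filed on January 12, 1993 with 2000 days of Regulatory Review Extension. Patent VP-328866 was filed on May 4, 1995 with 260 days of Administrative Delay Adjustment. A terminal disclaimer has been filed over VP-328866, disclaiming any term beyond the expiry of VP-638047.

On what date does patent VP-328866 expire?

2018-01-19

Natural term of VP-328866:
  Base: filing + 22 years → 4 May 2017.
  Administrative Delay Adjustment: +260 days → 19 January 2018.
Expiry of referenced patent VP-638047:
  Base: filing + 22 years → 12 January 2015.
  Regulatory Review Extension: 2000 days claimed exceeds the 1251-day cap, so +1251 days → 16 June 2018.
Terminal disclaimer: VP-328866 expires on the earlier of 19 January 2018 and 16 June 2018.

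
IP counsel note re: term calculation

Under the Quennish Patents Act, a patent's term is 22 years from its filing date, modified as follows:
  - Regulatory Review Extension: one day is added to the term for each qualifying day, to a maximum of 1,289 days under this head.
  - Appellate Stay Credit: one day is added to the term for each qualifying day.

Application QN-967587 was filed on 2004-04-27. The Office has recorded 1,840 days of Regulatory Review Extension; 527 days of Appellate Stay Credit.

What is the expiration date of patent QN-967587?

Base term: filing date + 22 years → 27 April 2026.
Regulatory Review Extension: 1840 days claimed exceeds the 1289-day cap, so +1289 days → 6 November 2029.
Appellate Stay Credit: +527 days → 17 April 2031.

2031-04-17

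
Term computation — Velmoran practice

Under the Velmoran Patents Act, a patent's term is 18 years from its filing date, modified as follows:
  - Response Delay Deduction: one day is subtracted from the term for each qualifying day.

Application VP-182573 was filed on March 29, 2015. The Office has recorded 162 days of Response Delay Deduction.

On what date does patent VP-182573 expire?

Base term: filing date + 18 years → 29 March 2033.
Response Delay Deduction: −162 days → 18 October 2032.

October 18, 2032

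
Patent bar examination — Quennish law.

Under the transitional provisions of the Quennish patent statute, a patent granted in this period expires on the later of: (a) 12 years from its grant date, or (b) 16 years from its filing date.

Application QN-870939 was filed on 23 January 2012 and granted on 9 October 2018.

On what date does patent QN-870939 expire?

2030-10-09

(a) grant + 12 years → 9 October 2030.
(b) filing + 16 years → 23 January 2028.
Later of the two: 9 October 2030.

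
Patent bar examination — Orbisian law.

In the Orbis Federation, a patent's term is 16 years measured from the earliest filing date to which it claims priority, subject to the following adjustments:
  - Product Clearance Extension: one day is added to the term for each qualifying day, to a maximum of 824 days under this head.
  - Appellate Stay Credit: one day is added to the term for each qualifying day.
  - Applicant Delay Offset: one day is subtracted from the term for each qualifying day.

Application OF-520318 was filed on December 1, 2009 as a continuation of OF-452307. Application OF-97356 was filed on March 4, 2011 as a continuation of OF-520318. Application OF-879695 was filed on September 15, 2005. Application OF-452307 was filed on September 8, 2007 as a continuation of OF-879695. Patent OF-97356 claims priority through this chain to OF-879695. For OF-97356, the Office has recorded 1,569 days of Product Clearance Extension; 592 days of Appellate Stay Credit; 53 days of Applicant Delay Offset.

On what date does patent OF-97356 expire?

Earliest priority filing: 15 September 2005.
Base term: 15 September 2005 + 16 years → 15 September 2021.
Product Clearance Extension: 1569 days claimed exceeds the 824-day cap, so +824 days → 18 December 2023.
Appellate Stay Credit: +592 days → 1 August 2025.
Applicant Delay Offset: −53 days → 9 June 2025.

2025-06-09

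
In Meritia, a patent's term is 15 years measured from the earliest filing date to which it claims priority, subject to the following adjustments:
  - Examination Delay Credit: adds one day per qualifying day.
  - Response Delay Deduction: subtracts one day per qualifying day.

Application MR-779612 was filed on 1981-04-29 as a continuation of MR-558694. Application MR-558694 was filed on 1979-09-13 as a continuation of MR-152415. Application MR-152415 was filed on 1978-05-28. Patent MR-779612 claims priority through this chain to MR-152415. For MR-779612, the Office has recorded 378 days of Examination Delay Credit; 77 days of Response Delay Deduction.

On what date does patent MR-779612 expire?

1994-03-25

Earliest priority filing: 28 May 1978.
Base term: 28 May 1978 + 15 years → 28 May 1993.
Examination Delay Credit: +378 days → 10 June 1994.
Response Delay Deduction: −77 days → 25 March 1994.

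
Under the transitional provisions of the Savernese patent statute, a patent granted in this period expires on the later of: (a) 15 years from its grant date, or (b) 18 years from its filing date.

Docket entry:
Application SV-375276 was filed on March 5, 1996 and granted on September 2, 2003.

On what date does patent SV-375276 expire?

(a) grant + 15 years → 2 September 2018.
(b) filing + 18 years → 5 March 2014.
Later of the two: 2 September 2018.

2018-09-02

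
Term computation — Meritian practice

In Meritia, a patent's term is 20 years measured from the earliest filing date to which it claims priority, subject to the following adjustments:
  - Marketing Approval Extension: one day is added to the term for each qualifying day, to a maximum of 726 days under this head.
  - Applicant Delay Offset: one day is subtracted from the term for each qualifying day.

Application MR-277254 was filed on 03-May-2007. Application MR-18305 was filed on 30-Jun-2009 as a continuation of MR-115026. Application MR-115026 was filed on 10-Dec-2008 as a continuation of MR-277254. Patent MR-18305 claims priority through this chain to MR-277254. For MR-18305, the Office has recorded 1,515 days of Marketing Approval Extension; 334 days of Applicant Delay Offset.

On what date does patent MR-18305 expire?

2028-05-29

Earliest priority filing: 3 May 2007.
Base term: 3 May 2007 + 20 years → 3 May 2027.
Marketing Approval Extension: 1515 days claimed exceeds the 726-day cap, so +726 days → 28 April 2029.
Applicant Delay Offset: −334 days → 29 May 2028.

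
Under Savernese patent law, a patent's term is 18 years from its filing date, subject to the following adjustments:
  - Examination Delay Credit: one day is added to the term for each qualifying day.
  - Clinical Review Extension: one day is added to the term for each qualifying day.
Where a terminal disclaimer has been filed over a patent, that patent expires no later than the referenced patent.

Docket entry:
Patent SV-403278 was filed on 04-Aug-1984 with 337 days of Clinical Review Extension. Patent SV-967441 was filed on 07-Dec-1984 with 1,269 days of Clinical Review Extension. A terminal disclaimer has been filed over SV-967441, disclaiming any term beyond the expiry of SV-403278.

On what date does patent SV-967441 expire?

2003-07-07

Natural term of SV-967441:
  Base: filing + 18 years → 7 December 2002.
  Clinical Review Extension: +1269 days → 29 May 2006.
Expiry of referenced patent SV-403278:
  Base: filing + 18 years → 4 August 2002.
  Clinical Review Extension: +337 days → 7 July 2003.
Terminal disclaimer: SV-967441 expires on the earlier of 29 May 2006 and 7 July 2003.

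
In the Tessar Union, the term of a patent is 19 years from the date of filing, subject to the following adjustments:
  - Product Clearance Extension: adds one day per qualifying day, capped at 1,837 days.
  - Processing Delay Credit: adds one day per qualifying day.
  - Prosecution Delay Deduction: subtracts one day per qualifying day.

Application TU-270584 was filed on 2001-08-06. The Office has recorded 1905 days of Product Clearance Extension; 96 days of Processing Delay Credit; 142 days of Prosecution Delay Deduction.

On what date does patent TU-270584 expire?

2025-07-02

Base term: filing date + 19 years → 6 August 2020.
Product Clearance Extension: 1905 days claimed exceeds the 1837-day cap, so +1837 days → 17 August 2025.
Processing Delay Credit: +96 days → 21 November 2025.
Prosecution Delay Deduction: −142 days → 2 July 2025.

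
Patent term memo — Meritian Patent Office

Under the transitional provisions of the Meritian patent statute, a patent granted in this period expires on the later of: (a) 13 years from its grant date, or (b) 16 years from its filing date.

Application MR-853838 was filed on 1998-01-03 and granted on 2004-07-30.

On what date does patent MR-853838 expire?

(a) grant + 13 years → 30 July 2017.
(b) filing + 16 years → 3 January 2014.
Later of the two: 30 July 2017.

2017-07-30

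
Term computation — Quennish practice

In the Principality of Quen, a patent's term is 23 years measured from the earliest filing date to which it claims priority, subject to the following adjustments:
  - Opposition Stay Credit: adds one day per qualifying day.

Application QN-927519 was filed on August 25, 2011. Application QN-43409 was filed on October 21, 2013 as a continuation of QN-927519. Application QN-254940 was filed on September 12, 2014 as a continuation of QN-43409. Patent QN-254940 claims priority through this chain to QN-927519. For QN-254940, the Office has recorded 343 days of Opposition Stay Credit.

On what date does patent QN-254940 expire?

Earliest priority filing: 25 August 2011.
Base term: 25 August 2011 + 23 years → 25 August 2034.
Opposition Stay Credit: +343 days → 3 August 2035.

August 3, 2035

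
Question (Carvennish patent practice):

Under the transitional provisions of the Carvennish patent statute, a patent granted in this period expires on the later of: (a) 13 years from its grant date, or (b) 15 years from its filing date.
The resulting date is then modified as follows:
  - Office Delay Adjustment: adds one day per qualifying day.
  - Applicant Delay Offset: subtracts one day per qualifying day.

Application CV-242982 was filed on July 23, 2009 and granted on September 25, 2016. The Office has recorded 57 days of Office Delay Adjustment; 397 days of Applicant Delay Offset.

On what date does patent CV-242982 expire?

(a) grant + 13 years → 25 September 2029.
(b) filing + 15 years → 23 July 2024.
Later of the two: 25 September 2029.
Office Delay Adjustment: +57 days → 21 November 2029.
Applicant Delay Offset: −397 days → 20 October 2028.

October 20, 2028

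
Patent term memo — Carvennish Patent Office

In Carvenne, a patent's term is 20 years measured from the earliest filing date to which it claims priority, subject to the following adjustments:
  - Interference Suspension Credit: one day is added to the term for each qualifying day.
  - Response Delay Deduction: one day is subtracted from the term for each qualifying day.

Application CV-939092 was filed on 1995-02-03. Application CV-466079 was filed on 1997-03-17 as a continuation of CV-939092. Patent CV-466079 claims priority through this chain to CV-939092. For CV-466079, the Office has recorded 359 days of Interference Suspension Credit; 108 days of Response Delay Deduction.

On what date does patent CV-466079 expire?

October 12, 2015

Earliest priority filing: 3 February 1995.
Base term: 3 February 1995 + 20 years → 3 February 2015.
Interference Suspension Credit: +359 days → 28 January 2016.
Response Delay Deduction: −108 days → 12 October 2015.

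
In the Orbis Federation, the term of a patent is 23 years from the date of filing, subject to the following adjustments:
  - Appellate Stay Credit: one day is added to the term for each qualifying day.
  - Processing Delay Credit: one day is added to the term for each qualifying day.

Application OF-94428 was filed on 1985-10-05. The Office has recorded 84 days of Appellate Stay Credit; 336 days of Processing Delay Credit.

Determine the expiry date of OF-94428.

2009-11-29

Base term: filing date + 23 years → 5 October 2008.
Appellate Stay Credit: +84 days → 28 December 2008.
Processing Delay Credit: +336 days → 29 November 2009.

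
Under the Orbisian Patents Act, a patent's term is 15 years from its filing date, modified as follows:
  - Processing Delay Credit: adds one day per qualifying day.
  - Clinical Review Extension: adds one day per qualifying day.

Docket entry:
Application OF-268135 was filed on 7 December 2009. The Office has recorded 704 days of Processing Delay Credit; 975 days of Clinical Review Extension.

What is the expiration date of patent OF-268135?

July 13, 2029

Base term: filing date + 15 years → 7 December 2024.
Processing Delay Credit: +704 days → 11 November 2026.
Clinical Review Extension: +975 days → 13 July 2029.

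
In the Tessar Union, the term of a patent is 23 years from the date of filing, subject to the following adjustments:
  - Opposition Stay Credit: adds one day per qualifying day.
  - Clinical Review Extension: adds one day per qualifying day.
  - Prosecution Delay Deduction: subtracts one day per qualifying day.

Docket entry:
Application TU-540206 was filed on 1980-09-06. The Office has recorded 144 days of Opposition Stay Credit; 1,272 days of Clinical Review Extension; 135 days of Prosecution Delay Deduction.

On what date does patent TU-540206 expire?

Base term: filing date + 23 years → 6 September 2003.
Opposition Stay Credit: +144 days → 28 January 2004.
Clinical Review Extension: +1272 days → 23 July 2007.
Prosecution Delay Deduction: −135 days → 10 March 2007.

March 10, 2007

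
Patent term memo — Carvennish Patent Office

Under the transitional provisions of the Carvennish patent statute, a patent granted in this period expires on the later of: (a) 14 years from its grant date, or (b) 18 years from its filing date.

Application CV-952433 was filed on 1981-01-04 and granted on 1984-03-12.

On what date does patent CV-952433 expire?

1999-01-04

(a) grant + 14 years → 12 March 1998.
(b) filing + 18 years → 4 January 1999.
Later of the two: 4 January 1999.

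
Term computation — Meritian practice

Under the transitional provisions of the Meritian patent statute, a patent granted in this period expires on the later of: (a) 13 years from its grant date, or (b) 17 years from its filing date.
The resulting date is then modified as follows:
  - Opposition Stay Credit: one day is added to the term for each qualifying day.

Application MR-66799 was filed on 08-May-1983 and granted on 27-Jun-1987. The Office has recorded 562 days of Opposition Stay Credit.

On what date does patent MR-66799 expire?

(a) grant + 13 years → 27 June 2000.
(b) filing + 17 years → 8 May 2000.
Later of the two: 27 June 2000.
Opposition Stay Credit: +562 days → 10 January 2002.

January 10, 2002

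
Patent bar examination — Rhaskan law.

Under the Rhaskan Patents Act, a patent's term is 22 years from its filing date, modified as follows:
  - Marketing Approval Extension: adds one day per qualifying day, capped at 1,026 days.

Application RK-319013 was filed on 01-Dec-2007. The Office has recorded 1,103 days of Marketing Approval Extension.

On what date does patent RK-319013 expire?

September 22, 2032

Base term: filing date + 22 years → 1 December 2029.
Marketing Approval Extension: 1103 days claimed exceeds the 1026-day cap, so +1026 days → 22 September 2032.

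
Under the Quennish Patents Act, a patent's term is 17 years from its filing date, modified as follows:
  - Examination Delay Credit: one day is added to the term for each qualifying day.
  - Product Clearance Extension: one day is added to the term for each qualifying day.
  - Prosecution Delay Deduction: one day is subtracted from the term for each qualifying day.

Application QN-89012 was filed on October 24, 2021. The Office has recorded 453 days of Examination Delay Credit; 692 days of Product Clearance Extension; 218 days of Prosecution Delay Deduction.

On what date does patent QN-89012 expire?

May 8, 2041

Base term: filing date + 17 years → 24 October 2038.
Examination Delay Credit: +453 days → 20 January 2040.
Product Clearance Extension: +692 days → 12 December 2041.
Prosecution Delay Deduction: −218 days → 8 May 2041.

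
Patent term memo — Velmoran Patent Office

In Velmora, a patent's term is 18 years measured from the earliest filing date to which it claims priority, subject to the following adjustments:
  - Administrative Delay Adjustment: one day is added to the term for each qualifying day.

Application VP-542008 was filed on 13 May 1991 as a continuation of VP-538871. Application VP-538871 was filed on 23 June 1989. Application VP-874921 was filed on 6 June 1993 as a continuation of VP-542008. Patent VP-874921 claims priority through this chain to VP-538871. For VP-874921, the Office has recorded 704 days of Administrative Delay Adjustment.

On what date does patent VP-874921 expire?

2009-05-27

Earliest priority filing: 23 June 1989.
Base term: 23 June 1989 + 18 years → 23 June 2007.
Administrative Delay Adjustment: +704 days → 27 May 2009.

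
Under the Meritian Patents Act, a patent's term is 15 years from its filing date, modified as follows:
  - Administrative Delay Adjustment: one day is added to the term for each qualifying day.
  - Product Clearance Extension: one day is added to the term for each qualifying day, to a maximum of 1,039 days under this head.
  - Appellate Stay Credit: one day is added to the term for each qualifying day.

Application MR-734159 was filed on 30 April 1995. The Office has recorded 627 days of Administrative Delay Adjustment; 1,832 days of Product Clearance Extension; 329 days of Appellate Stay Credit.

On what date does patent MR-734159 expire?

October 16, 2015

Base term: filing date + 15 years → 30 April 2010.
Administrative Delay Adjustment: +627 days → 17 January 2012.
Product Clearance Extension: 1832 days claimed exceeds the 1039-day cap, so +1039 days → 21 November 2014.
Appellate Stay Credit: +329 days → 16 October 2015.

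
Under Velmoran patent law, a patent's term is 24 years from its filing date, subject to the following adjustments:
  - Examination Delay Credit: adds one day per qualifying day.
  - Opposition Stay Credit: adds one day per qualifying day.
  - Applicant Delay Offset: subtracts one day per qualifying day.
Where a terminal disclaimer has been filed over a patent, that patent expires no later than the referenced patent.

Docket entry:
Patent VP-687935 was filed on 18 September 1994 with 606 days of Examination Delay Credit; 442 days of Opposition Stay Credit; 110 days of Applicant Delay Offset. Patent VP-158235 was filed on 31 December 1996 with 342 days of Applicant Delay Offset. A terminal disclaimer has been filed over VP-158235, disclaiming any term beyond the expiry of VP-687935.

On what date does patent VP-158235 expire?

2020-01-24

Natural term of VP-158235:
  Base: filing + 24 years → 31 December 2020.
  Applicant Delay Offset: −342 days → 24 January 2020.
Expiry of referenced patent VP-687935:
  Base: filing + 24 years → 18 September 2018.
  Examination Delay Credit: +606 days → 16 May 2020.
  Opposition Stay Credit: +442 days → 1 August 2021.
  Applicant Delay Offset: −110 days → 13 April 2021.
Terminal disclaimer: VP-158235 expires on the earlier of 24 January 2020 and 13 April 2021.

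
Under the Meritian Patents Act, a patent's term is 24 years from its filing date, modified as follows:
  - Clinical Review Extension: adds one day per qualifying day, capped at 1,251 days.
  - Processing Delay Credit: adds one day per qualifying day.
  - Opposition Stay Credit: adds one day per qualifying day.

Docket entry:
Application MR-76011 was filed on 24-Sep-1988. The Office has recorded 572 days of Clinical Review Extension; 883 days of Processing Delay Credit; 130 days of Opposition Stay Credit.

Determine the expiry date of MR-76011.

Base term: filing date + 24 years → 24 September 2012.
Clinical Review Extension: 572 days (within the 1251-day cap) → +572 days → 19 April 2014.
Processing Delay Credit: +883 days → 18 September 2016.
Opposition Stay Credit: +130 days → 26 January 2017.

2017-01-26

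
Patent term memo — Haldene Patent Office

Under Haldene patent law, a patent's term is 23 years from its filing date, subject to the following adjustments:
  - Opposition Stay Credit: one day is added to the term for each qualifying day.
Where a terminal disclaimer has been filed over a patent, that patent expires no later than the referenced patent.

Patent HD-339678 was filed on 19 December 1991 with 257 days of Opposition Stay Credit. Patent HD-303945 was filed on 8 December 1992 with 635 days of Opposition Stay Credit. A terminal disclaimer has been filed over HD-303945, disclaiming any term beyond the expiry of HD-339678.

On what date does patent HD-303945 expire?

Natural term of HD-303945:
  Base: filing + 23 years → 8 December 2015.
  Opposition Stay Credit: +635 days → 3 September 2017.
Expiry of referenced patent HD-339678:
  Base: filing + 23 years → 19 December 2014.
  Opposition Stay Credit: +257 days → 2 September 2015.
Terminal disclaimer: HD-303945 expires on the earlier of 3 September 2017 and 2 September 2015.

2015-09-02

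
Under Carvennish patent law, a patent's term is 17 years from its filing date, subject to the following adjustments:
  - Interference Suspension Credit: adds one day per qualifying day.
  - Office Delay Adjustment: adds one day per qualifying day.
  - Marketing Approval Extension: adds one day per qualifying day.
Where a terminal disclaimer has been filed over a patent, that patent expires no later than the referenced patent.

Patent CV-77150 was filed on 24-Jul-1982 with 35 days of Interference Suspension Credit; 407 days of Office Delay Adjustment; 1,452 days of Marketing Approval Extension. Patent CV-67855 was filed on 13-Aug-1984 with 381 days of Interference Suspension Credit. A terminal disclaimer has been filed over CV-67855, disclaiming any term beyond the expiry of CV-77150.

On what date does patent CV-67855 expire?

August 29, 2002

Natural term of CV-67855:
  Base: filing + 17 years → 13 August 2001.
  Interference Suspension Credit: +381 days → 29 August 2002.
Expiry of referenced patent CV-77150:
  Base: filing + 17 years → 24 July 1999.
  Interference Suspension Credit: +35 days → 28 August 1999.
  Office Delay Adjustment: +407 days → 8 October 2000.
  Marketing Approval Extension: +1452 days → 29 September 2004.
Terminal disclaimer: CV-67855 expires on the earlier of 29 August 2002 and 29 September 2004.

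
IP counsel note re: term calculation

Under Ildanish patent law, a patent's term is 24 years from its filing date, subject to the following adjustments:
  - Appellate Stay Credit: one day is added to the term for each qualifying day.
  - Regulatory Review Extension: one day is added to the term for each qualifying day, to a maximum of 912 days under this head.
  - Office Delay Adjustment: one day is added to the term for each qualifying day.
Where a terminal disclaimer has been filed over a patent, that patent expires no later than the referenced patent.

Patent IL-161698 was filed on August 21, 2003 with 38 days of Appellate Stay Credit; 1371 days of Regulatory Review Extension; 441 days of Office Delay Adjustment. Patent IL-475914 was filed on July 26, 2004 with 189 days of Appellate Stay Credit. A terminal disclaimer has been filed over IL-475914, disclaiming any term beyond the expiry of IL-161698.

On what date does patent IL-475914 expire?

Natural term of IL-475914:
  Base: filing + 24 years → 26 July 2028.
  Appellate Stay Credit: +189 days → 31 January 2029.
Expiry of referenced patent IL-161698:
  Base: filing + 24 years → 21 August 2027.
  Appellate Stay Credit: +38 days → 28 September 2027.
  Regulatory Review Extension: 1371 days claimed exceeds the 912-day cap, so +912 days → 28 March 2030.
  Office Delay Adjustment: +441 days → 12 June 2031.
Terminal disclaimer: IL-475914 expires on the earlier of 31 January 2029 and 12 June 2031.

January 31, 2029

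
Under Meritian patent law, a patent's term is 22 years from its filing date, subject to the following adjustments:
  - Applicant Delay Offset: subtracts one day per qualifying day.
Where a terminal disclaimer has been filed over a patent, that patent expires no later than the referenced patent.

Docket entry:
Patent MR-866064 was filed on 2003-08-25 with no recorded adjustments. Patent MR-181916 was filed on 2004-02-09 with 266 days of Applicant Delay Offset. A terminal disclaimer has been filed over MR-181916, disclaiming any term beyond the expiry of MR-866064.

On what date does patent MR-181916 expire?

May 19, 2025

Natural term of MR-181916:
  Base: filing + 22 years → 9 February 2026.
  Applicant Delay Offset: −266 days → 19 May 2025.
Expiry of referenced patent MR-866064:
  Base: filing + 22 years → 25 August 2025.
Terminal disclaimer: MR-181916 expires on the earlier of 19 May 2025 and 25 August 2025.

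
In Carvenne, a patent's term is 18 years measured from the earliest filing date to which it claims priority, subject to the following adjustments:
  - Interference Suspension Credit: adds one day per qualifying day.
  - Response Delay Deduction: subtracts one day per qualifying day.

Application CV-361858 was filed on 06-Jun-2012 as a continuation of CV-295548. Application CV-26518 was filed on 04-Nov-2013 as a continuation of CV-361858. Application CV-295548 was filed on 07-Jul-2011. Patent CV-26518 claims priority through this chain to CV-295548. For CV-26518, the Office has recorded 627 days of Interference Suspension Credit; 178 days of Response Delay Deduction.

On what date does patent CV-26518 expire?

Earliest priority filing: 7 July 2011.
Base term: 7 July 2011 + 18 years → 7 July 2029.
Interference Suspension Credit: +627 days → 26 March 2031.
Response Delay Deduction: −178 days → 29 September 2030.

September 29, 2030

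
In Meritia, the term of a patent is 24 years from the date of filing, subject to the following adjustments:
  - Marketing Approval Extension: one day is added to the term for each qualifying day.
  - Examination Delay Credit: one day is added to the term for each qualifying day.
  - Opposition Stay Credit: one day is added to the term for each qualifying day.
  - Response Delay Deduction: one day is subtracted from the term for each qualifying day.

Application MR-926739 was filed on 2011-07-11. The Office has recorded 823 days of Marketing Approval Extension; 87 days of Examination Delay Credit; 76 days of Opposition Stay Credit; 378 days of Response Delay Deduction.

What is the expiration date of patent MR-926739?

Base term: filing date + 24 years → 11 July 2035.
Marketing Approval Extension: +823 days → 11 October 2037.
Examination Delay Credit: +87 days → 6 January 2038.
Opposition Stay Credit: +76 days → 23 March 2038.
Response Delay Deduction: −378 days → 10 March 2037.

2037-03-10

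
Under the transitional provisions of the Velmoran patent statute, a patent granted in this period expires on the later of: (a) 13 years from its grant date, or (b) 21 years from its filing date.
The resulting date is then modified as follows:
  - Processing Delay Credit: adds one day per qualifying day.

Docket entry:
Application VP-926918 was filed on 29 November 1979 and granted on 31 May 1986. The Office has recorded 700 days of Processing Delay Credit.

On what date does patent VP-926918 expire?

2002-10-30

(a) grant + 13 years → 31 May 1999.
(b) filing + 21 years → 29 November 2000.
Later of the two: 29 November 2000.
Processing Delay Credit: +700 days → 30 October 2002.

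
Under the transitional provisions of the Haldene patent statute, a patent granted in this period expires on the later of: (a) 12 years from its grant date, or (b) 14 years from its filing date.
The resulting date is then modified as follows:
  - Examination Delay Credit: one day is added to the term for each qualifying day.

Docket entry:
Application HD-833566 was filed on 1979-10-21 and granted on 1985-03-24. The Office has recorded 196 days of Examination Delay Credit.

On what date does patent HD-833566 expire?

October 6, 1997

(a) grant + 12 years → 24 March 1997.
(b) filing + 14 years → 21 October 1993.
Later of the two: 24 March 1997.
Examination Delay Credit: +196 days → 6 October 1997.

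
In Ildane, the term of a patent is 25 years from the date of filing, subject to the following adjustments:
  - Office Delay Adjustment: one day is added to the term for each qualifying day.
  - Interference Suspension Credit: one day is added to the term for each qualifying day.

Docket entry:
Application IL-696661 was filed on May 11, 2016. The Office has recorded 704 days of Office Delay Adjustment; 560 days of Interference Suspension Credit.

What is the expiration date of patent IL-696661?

Base term: filing date + 25 years → 11 May 2041.
Office Delay Adjustment: +704 days → 15 April 2043.
Interference Suspension Credit: +560 days → 26 October 2044.

October 26, 2044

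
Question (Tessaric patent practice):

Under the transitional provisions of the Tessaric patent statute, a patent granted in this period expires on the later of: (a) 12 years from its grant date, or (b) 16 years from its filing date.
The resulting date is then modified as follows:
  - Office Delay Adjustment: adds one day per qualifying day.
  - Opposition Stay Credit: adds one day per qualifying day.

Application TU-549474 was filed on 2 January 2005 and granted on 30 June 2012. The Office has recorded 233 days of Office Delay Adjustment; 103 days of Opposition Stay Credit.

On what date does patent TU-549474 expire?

June 1, 2025

(a) grant + 12 years → 30 June 2024.
(b) filing + 16 years → 2 January 2021.
Later of the two: 30 June 2024.
Office Delay Adjustment: +233 days → 18 February 2025.
Opposition Stay Credit: +103 days → 1 June 2025.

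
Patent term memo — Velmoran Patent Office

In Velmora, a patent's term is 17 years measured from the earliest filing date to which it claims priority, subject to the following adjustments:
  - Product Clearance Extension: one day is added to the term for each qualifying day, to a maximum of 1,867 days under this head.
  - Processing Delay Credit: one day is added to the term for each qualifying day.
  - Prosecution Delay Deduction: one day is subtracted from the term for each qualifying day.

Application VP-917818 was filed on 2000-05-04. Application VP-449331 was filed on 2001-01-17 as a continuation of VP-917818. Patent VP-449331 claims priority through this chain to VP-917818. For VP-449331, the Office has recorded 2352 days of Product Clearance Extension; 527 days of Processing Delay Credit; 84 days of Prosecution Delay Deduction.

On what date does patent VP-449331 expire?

Earliest priority filing: 4 May 2000.
Base term: 4 May 2000 + 17 years → 4 May 2017.
Product Clearance Extension: 2352 days claimed exceeds the 1867-day cap, so +1867 days → 14 June 2022.
Processing Delay Credit: +527 days → 23 November 2023.
Prosecution Delay Deduction: −84 days → 31 August 2023.

August 31, 2023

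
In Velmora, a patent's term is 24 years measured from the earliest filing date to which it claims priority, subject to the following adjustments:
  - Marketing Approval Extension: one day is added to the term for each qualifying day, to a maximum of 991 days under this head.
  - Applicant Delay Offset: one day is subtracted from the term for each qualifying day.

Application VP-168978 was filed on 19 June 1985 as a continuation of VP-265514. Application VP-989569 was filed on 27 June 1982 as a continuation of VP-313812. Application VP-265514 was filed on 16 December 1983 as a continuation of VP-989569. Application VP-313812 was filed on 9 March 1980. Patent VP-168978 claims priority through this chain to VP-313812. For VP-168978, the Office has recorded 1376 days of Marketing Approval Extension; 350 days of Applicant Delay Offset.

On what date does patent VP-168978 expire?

Earliest priority filing: 9 March 1980.
Base term: 9 March 1980 + 24 years → 9 March 2004.
Marketing Approval Extension: 1376 days claimed exceeds the 991-day cap, so +991 days → 25 November 2006.
Applicant Delay Offset: −350 days → 10 December 2005.

December 10, 2005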